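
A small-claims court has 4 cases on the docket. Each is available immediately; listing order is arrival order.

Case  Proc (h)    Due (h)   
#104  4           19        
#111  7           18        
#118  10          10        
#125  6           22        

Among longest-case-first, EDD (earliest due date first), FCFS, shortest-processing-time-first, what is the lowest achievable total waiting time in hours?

31

LPT (decreasing processing time): #118 #111 #125 #104.
#118: waits 0, runs 0→10
#111: waits 10, runs 10→17
#125: waits 17, runs 17→23
#104: waits 23, runs 23→27
Sum = 0+10+17+23 = 50.
EDD (increasing due date): #118 #111 #104 #125.
#118: waits 0, runs 0→10
#111: waits 10, runs 10→17
#104: waits 17, runs 17→21
#125: waits 21, runs 21→27
Sum = 0+10+17+21 = 48.
FIFO (arrival order): #104 #111 #118 #125.
#104: waits 0, runs 0→4
#111: waits 4, runs 4→11
#118: waits 11, runs 11→21
#125: waits 21, runs 21→27
Sum = 0+4+11+21 = 36.
SPT (increasing processing time): #104 #125 #111 #118.
#104: waits 0, runs 0→4
#125: waits 4, runs 4→10
#111: waits 10, runs 10→17
#118: waits 17, runs 17→27
Sum = 0+4+10+17 = 31.
LPT 50, EDD 48, FIFO 36, SPT 31 → minimum 31.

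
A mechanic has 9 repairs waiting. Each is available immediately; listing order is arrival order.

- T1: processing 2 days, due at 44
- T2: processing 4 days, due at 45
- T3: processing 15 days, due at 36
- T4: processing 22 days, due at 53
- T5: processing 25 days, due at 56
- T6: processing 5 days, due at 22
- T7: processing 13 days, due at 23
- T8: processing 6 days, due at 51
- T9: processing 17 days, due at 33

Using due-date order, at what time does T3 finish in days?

EDD (increasing due date): T6 T7 T9 T3 T1 T2 T8 T4 T5.
T6: 0→5
T7: 5→18
T9: 18→35
T3: 35→50

50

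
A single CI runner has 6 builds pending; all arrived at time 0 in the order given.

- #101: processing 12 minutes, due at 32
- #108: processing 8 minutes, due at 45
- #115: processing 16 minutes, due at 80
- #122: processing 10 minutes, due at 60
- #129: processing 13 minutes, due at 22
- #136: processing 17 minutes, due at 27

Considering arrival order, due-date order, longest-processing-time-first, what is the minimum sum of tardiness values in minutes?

FIFO (arrival order): #101 #108 #115 #122 #129 #136.
#101: 0→12, due 32, tardiness 0
#108: 12→20, due 45, tardiness 0
#115: 20→36, due 80, tardiness 0
#122: 36→46, due 60, tardiness 0
#129: 46→59, due 22, tardiness 37
#136: 59→76, due 27, tardiness 49
Sum = 0+0+0+0+37+49 = 86.
EDD (increasing due date): #129 #136 #101 #108 #122 #115.
#129: 0→13, due 22, tardiness 0
#136: 13→30, due 27, tardiness 3
#101: 30→42, due 32, tardiness 10
#108: 42→50, due 45, tardiness 5
#122: 50→60, due 60, tardiness 0
#115: 60→76, due 80, tardiness 0
Sum = 0+3+10+5+0+0 = 18.
LPT (decreasing processing time): #136 #115 #129 #101 #122 #108.
#136: 0→17, due 27, tardiness 0
#115: 17→33, due 80, tardiness 0
#129: 33→46, due 22, tardiness 24
#101: 46→58, due 32, tardiness 26
#122: 58→68, due 60, tardiness 8
#108: 68→76, due 45, tardiness 31
Sum = 0+0+24+26+8+31 = 89.
FIFO 86, EDD 18, LPT 89 → minimum 18.

18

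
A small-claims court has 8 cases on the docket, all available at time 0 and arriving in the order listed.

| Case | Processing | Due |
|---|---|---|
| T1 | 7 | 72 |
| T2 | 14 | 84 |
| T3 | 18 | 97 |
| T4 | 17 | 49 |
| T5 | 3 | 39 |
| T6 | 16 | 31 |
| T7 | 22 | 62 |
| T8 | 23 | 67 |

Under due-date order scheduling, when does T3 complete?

120

EDD (increasing due date): T6 T5 T4 T7 T8 T1 T2 T3.
T6: 0→16
T5: 16→19
T4: 19→36
T7: 36→58
T8: 58→81
T1: 81→88
T2: 88→102
T3: 102→120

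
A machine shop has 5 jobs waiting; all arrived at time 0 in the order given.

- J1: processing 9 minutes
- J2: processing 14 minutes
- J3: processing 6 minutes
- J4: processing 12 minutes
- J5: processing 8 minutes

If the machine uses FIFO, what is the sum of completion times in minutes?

151

FIFO (arrival order): J1 J2 J3 J4 J5.
J1: 0→9
J2: 9→23
J3: 23→29
J4: 29→41
J5: 41→49
Sum = 9+23+29+41+49 = 151.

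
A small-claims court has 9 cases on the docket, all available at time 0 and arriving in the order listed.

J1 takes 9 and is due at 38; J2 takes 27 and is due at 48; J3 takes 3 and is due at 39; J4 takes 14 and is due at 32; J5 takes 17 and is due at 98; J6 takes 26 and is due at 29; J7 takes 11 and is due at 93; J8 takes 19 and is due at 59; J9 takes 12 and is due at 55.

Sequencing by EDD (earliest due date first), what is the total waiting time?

568

EDD (increasing due date): J6 J4 J1 J3 J2 J9 J8 J7 J5.
J6: waits 0, runs 0→26
J4: waits 26, runs 26→40
J1: waits 40, runs 40→49
J3: waits 49, runs 49→52
J2: waits 52, runs 52→79
J9: waits 79, runs 79→91
J8: waits 91, runs 91→110
J7: waits 110, runs 110→121
J5: waits 121, runs 121→138
Sum = 0+26+40+49+52+79+91+110+121 = 568.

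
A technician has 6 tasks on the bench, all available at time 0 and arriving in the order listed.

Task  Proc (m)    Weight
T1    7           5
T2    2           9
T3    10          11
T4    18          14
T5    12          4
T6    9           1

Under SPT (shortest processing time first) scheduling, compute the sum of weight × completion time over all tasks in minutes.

1361

SPT (increasing processing time): T2 T1 T6 T3 T5 T4.
T2: finishes 2, weight 9, w·C = 18
T1: finishes 9, weight 5, w·C = 45
T6: finishes 18, weight 1, w·C = 18
T3: finishes 28, weight 11, w·C = 308
T5: finishes 40, weight 4, w·C = 160
T4: finishes 58, weight 14, w·C = 812
Sum = 18+45+18+308+160+812 = 1361.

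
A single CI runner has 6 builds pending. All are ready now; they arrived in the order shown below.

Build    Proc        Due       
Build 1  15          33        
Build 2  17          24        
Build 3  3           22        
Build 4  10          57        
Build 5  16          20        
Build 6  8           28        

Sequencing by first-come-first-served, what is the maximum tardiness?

FIFO (arrival order): Build 1 Build 2 Build 3 Build 4 Build 5 Build 6.
Build 1: 0→15, due 33, tardiness 0
Build 2: 15→32, due 24, tardiness 8
Build 3: 32→35, due 22, tardiness 13
Build 4: 35→45, due 57, tardiness 0
Build 5: 45→61, due 20, tardiness 41
Build 6: 61→69, due 28, tardiness 41
Maximum = 41.

41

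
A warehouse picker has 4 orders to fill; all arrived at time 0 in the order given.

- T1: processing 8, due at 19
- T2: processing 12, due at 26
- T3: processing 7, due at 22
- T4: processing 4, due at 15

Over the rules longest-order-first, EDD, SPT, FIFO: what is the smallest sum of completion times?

LPT (decreasing processing time): T2 T1 T3 T4.
T2: 0→12
T1: 12→20
T3: 20→27
T4: 27→31
Sum = 12+20+27+31 = 90.
EDD (increasing due date): T4 T1 T3 T2.
T4: 0→4
T1: 4→12
T3: 12→19
T2: 19→31
Sum = 4+12+19+31 = 66.
SPT (increasing processing time): T4 T3 T1 T2.
T4: 0→4
T3: 4→11
T1: 11→19
T2: 19→31
Sum = 4+11+19+31 = 65.
FIFO (arrival order): T1 T2 T3 T4.
T1: 0→8
T2: 8→20
T3: 20→27
T4: 27→31
Sum = 8+20+27+31 = 86.
LPT 90, EDD 66, SPT 65, FIFO 86 → minimum 65.

65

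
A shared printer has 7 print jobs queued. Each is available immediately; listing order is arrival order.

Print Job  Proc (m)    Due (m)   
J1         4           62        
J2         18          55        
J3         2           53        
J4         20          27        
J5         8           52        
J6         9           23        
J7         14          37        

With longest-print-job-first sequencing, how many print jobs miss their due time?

5

LPT (decreasing processing time): J4 J2 J7 J6 J5 J1 J3.
J4: 0→20, due 27, tardiness 0
J2: 20→38, due 55, tardiness 0
J7: 38→52, due 37, tardiness 15
J6: 52→61, due 23, tardiness 38
J5: 61→69, due 52, tardiness 17
J1: 69→73, due 62, tardiness 11
J3: 73→75, due 53, tardiness 22
Late print jobs: 5.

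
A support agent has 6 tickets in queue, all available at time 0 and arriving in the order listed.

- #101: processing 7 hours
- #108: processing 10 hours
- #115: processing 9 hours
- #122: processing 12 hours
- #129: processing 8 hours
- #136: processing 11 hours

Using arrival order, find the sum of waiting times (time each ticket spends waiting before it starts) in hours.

FIFO (arrival order): #101 #108 #115 #122 #129 #136.
#101: waits 0, runs 0→7
#108: waits 7, runs 7→17
#115: waits 17, runs 17→26
#122: waits 26, runs 26→38
#129: waits 38, runs 38→46
#136: waits 46, runs 46→57
Sum = 0+7+17+26+38+46 = 134.

134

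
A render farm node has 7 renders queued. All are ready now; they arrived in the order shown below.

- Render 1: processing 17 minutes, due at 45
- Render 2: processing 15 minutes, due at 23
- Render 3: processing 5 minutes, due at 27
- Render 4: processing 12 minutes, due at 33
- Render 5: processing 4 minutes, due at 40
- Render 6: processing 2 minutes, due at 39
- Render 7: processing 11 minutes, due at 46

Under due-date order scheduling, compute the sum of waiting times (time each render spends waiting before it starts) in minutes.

EDD (increasing due date): Render 2 Render 3 Render 4 Render 6 Render 5 Render 1 Render 7.
Render 2: waits 0, runs 0→15
Render 3: waits 15, runs 15→20
Render 4: waits 20, runs 20→32
Render 6: waits 32, runs 32→34
Render 5: waits 34, runs 34→38
Render 1: waits 38, runs 38→55
Render 7: waits 55, runs 55→66
Sum = 0+15+20+32+34+38+55 = 194.

194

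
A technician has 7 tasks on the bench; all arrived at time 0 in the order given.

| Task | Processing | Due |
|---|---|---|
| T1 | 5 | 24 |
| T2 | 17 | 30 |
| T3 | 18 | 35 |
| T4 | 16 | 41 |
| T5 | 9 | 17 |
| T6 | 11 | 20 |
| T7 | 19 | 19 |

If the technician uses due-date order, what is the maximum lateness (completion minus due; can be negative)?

EDD (increasing due date): T5 T7 T6 T1 T2 T3 T4.
T5: 0→9, due 17, lateness -8
T7: 9→28, due 19, lateness 9
T6: 28→39, due 20, lateness 19
T1: 39→44, due 24, lateness 20
T2: 44→61, due 30, lateness 31
T3: 61→79, due 35, lateness 44
T4: 79→95, due 41, lateness 54
Maximum = 54.

54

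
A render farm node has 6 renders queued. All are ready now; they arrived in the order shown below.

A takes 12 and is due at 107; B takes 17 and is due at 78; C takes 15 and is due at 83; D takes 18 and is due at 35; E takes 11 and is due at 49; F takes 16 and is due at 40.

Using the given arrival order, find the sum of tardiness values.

FIFO (arrival order): A B C D E F.
A: 0→12, due 107, tardiness 0
B: 12→29, due 78, tardiness 0
C: 29→44, due 83, tardiness 0
D: 44→62, due 35, tardiness 27
E: 62→73, due 49, tardiness 24
F: 73→89, due 40, tardiness 49
Sum = 0+0+0+27+24+49 = 100.

100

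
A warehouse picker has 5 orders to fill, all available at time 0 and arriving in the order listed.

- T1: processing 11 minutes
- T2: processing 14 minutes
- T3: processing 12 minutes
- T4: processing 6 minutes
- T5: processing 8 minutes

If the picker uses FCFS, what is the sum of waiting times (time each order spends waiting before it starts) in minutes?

116

FIFO (arrival order): T1 T2 T3 T4 T5.
T1: waits 0, runs 0→11
T2: waits 11, runs 11→25
T3: waits 25, runs 25→37
T4: waits 37, runs 37→43
T5: waits 43, runs 43→51
Sum = 0+11+25+37+43 = 116.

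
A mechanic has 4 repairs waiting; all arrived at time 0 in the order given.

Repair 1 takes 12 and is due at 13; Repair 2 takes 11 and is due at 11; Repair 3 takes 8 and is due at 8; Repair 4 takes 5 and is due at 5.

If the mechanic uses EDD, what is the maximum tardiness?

23

EDD (increasing due date): Repair 4 Repair 3 Repair 2 Repair 1.
Repair 4: 0→5, due 5, tardiness 0
Repair 3: 5→13, due 8, tardiness 5
Repair 2: 13→24, due 11, tardiness 13
Repair 1: 24→36, due 13, tardiness 23
Maximum = 23.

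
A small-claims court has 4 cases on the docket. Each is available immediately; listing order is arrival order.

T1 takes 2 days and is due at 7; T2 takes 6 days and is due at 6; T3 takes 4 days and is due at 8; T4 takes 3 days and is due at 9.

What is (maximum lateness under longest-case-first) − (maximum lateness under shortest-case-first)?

-1

LPT (decreasing processing time): T2 T3 T4 T1.
T2: 0→6, due 6, lateness 0
T3: 6→10, due 8, lateness 2
T4: 10→13, due 9, lateness 4
T1: 13→15, due 7, lateness 8
Maximum = 8.
SPT (increasing processing time): T1 T4 T3 T2.
T1: 0→2, due 7, lateness -5
T4: 2→5, due 9, lateness -4
T3: 5→9, due 8, lateness 1
T2: 9→15, due 6, lateness 9
Maximum = 9.
Difference = 8 − 9 = -1.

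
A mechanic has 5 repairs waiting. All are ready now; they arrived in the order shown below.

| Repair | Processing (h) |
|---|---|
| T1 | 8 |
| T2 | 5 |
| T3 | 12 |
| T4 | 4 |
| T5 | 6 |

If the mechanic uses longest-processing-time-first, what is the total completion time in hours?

LPT (decreasing processing time): T3 T1 T5 T2 T4.
T3: 0→12
T1: 12→20
T5: 20→26
T2: 26→31
T4: 31→35
Sum = 12+20+26+31+35 = 124.

124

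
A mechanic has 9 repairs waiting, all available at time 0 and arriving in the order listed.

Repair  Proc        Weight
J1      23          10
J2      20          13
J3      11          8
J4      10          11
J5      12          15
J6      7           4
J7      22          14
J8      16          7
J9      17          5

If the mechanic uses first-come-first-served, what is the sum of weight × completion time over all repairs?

FIFO (arrival order): J1 J2 J3 J4 J5 J6 J7 J8 J9.
J1: finishes 23, weight 10, w·C = 230
J2: finishes 43, weight 13, w·C = 559
J3: finishes 54, weight 8, w·C = 432
J4: finishes 64, weight 11, w·C = 704
J5: finishes 76, weight 15, w·C = 1140
J6: finishes 83, weight 4, w·C = 332
J7: finishes 105, weight 14, w·C = 1470
J8: finishes 121, weight 7, w·C = 847
J9: finishes 138, weight 5, w·C = 690
Sum = 230+559+432+704+1140+332+1470+847+690 = 6404.

6404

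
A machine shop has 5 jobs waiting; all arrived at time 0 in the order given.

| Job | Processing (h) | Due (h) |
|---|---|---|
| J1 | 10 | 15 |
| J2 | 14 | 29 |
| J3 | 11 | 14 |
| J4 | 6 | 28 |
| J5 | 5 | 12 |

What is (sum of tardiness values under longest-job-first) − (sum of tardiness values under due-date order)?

44

LPT (decreasing processing time): J2 J3 J1 J4 J5.
J2: 0→14, due 29, tardiness 0
J3: 14→25, due 14, tardiness 11
J1: 25→35, due 15, tardiness 20
J4: 35→41, due 28, tardiness 13
J5: 41→46, due 12, tardiness 34
Sum = 0+11+20+13+34 = 78.
EDD (increasing due date): J5 J3 J1 J4 J2.
J5: 0→5, due 12, tardiness 0
J3: 5→16, due 14, tardiness 2
J1: 16→26, due 15, tardiness 11
J4: 26→32, due 28, tardiness 4
J2: 32→46, due 29, tardiness 17
Sum = 0+2+11+4+17 = 34.
Difference = 78 − 34 = 44.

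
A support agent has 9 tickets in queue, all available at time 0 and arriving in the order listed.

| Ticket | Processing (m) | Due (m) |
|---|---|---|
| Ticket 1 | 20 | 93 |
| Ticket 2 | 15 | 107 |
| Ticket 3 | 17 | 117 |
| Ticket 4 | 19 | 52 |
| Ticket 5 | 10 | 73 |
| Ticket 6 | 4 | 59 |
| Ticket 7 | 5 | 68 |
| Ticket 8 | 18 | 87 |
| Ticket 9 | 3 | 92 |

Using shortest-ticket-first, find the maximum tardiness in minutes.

39

SPT (increasing processing time): Ticket 9 Ticket 6 Ticket 7 Ticket 5 Ticket 2 Ticket 3 Ticket 8 Ticket 4 Ticket 1.
Ticket 9: 0→3, due 92, tardiness 0
Ticket 6: 3→7, due 59, tardiness 0
Ticket 7: 7→12, due 68, tardiness 0
Ticket 5: 12→22, due 73, tardiness 0
Ticket 2: 22→37, due 107, tardiness 0
Ticket 3: 37→54, due 117, tardiness 0
Ticket 8: 54→72, due 87, tardiness 0
Ticket 4: 72→91, due 52, tardiness 39
Ticket 1: 91→111, due 93, tardiness 18
Maximum = 39.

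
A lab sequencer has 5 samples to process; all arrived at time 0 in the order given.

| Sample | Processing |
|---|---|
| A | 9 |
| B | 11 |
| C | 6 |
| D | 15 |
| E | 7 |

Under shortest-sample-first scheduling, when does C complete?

6

SPT (increasing processing time): C E A B D.
C: 0→6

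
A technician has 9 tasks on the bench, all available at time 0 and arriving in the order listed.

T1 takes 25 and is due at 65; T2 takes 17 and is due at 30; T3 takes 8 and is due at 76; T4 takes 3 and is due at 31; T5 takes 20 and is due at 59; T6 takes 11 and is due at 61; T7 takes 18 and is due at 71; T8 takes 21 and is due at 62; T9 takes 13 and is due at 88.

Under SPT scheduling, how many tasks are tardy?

4

SPT (increasing processing time): T4 T3 T6 T9 T2 T7 T5 T8 T1.
T4: 0→3, due 31, tardiness 0
T3: 3→11, due 76, tardiness 0
T6: 11→22, due 61, tardiness 0
T9: 22→35, due 88, tardiness 0
T2: 35→52, due 30, tardiness 22
T7: 52→70, due 71, tardiness 0
T5: 70→90, due 59, tardiness 31
T8: 90→111, due 62, tardiness 49
T1: 111→136, due 65, tardiness 71
Late tasks: 4.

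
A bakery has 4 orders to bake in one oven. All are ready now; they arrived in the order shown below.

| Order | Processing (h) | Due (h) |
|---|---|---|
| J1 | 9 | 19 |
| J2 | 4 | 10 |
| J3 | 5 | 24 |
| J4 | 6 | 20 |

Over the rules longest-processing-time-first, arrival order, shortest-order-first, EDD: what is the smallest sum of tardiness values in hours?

LPT (decreasing processing time): J1 J4 J3 J2.
J1: 0→9, due 19, tardiness 0
J4: 9→15, due 20, tardiness 0
J3: 15→20, due 24, tardiness 0
J2: 20→24, due 10, tardiness 14
Sum = 0+0+0+14 = 14.
FIFO (arrival order): J1 J2 J3 J4.
J1: 0→9, due 19, tardiness 0
J2: 9→13, due 10, tardiness 3
J3: 13→18, due 24, tardiness 0
J4: 18→24, due 20, tardiness 4
Sum = 0+3+0+4 = 7.
SPT (increasing processing time): J2 J3 J4 J1.
J2: 0→4, due 10, tardiness 0
J3: 4→9, due 24, tardiness 0
J4: 9→15, due 20, tardiness 0
J1: 15→24, due 19, tardiness 5
Sum = 0+0+0+5 = 5.
EDD (increasing due date): J2 J1 J4 J3.
J2: 0→4, due 10, tardiness 0
J1: 4→13, due 19, tardiness 0
J4: 13→19, due 20, tardiness 0
J3: 19→24, due 24, tardiness 0
Sum = 0+0+0+0 = 0.
LPT 14, FIFO 7, SPT 5, EDD 0 → minimum 0.

0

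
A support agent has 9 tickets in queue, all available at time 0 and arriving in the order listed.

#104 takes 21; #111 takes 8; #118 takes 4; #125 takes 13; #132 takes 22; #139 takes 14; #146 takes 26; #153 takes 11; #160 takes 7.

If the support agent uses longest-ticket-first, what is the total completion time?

LPT (decreasing processing time): #146 #132 #104 #139 #125 #153 #111 #160 #118.
#146: 0→26
#132: 26→48
#104: 48→69
#139: 69→83
#125: 83→96
#153: 96→107
#111: 107→115
#160: 115→122
#118: 122→126
Sum = 26+48+69+83+96+107+115+122+126 = 792.

792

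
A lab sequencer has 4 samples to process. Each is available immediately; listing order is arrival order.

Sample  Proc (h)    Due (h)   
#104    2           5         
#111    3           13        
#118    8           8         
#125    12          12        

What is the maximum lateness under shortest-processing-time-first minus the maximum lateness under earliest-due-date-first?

1

SPT (increasing processing time): #104 #111 #118 #125.
#104: 0→2, due 5, lateness -3
#111: 2→5, due 13, lateness -8
#118: 5→13, due 8, lateness 5
#125: 13→25, due 12, lateness 13
Maximum = 13.
EDD (increasing due date): #104 #118 #125 #111.
#104: 0→2, due 5, lateness -3
#118: 2→10, due 8, lateness 2
#125: 10→22, due 12, lateness 10
#111: 22→25, due 13, lateness 12
Maximum = 12.
Difference = 13 − 12 = 1.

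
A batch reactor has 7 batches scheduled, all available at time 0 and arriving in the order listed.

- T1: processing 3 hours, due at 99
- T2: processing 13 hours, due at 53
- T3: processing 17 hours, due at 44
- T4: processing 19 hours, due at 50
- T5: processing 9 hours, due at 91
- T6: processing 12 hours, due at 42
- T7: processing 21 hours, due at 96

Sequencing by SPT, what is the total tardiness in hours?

33

SPT (increasing processing time): T1 T5 T6 T2 T3 T4 T7.
T1: 0→3, due 99, tardiness 0
T5: 3→12, due 91, tardiness 0
T6: 12→24, due 42, tardiness 0
T2: 24→37, due 53, tardiness 0
T3: 37→54, due 44, tardiness 10
T4: 54→73, due 50, tardiness 23
T7: 73→94, due 96, tardiness 0
Sum = 0+0+0+0+10+23+0 = 33.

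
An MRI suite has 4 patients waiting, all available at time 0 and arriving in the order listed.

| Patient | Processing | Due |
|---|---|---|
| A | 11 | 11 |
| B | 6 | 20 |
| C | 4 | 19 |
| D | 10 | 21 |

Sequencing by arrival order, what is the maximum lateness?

FIFO (arrival order): A B C D.
A: 0→11, due 11, lateness 0
B: 11→17, due 20, lateness -3
C: 17→21, due 19, lateness 2
D: 21→31, due 21, lateness 10
Maximum = 10.

10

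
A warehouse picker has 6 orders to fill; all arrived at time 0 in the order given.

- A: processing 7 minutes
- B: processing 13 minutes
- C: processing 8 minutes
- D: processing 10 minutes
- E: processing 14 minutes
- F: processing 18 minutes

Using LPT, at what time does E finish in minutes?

LPT (decreasing processing time): F E B D C A.
F: 0→18
E: 18→32

32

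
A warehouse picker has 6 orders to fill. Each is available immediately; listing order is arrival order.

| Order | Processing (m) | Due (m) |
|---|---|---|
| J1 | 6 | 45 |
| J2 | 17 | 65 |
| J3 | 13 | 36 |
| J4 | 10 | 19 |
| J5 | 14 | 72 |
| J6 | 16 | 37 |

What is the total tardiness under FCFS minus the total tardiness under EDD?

FIFO (arrival order): J1 J2 J3 J4 J5 J6.
J1: 0→6, due 45, tardiness 0
J2: 6→23, due 65, tardiness 0
J3: 23→36, due 36, tardiness 0
J4: 36→46, due 19, tardiness 27
J5: 46→60, due 72, tardiness 0
J6: 60→76, due 37, tardiness 39
Sum = 0+0+0+27+0+39 = 66.
EDD (increasing due date): J4 J3 J6 J1 J2 J5.
J4: 0→10, due 19, tardiness 0
J3: 10→23, due 36, tardiness 0
J6: 23→39, due 37, tardiness 2
J1: 39→45, due 45, tardiness 0
J2: 45→62, due 65, tardiness 0
J5: 62→76, due 72, tardiness 4
Sum = 0+0+2+0+0+4 = 6.
Difference = 66 − 6 = 60.

60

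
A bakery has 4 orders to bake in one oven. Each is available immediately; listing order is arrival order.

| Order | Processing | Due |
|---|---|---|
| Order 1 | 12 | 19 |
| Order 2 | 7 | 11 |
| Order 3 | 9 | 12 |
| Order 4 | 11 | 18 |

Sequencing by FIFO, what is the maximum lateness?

21

FIFO (arrival order): Order 1 Order 2 Order 3 Order 4.
Order 1: 0→12, due 19, lateness -7
Order 2: 12→19, due 11, lateness 8
Order 3: 19→28, due 12, lateness 16
Order 4: 28→39, due 18, lateness 21
Maximum = 21.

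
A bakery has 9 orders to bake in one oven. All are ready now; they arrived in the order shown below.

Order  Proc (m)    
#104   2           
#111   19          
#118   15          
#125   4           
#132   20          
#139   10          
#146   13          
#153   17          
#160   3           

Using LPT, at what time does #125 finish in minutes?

LPT (decreasing processing time): #132 #111 #153 #118 #146 #139 #125 #160 #104.
#132: 0→20
#111: 20→39
#153: 39→56
#118: 56→71
#146: 71→84
#139: 84→94
#125: 94→98

98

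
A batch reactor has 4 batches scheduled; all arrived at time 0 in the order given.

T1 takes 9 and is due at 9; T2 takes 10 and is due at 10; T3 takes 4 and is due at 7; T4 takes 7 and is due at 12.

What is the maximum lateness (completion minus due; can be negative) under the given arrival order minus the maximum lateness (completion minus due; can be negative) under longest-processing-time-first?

FIFO (arrival order): T1 T2 T3 T4.
T1: 0→9, due 9, lateness 0
T2: 9→19, due 10, lateness 9
T3: 19→23, due 7, lateness 16
T4: 23→30, due 12, lateness 18
Maximum = 18.
LPT (decreasing processing time): T2 T1 T4 T3.
T2: 0→10, due 10, lateness 0
T1: 10→19, due 9, lateness 10
T4: 19→26, due 12, lateness 14
T3: 26→30, due 7, lateness 23
Maximum = 23.
Difference = 18 − 23 = -5.

-5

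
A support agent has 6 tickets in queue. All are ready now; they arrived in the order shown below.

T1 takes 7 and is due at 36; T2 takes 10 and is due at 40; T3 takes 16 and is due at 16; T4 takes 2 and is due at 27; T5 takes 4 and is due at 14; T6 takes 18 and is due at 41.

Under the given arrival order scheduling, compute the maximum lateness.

FIFO (arrival order): T1 T2 T3 T4 T5 T6.
T1: 0→7, due 36, lateness -29
T2: 7→17, due 40, lateness -23
T3: 17→33, due 16, lateness 17
T4: 33→35, due 27, lateness 8
T5: 35→39, due 14, lateness 25
T6: 39→57, due 41, lateness 16
Maximum = 25.

25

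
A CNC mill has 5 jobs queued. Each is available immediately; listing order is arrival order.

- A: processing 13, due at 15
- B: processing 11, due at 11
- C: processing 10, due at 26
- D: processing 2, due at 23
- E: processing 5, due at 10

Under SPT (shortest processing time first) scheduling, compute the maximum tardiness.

SPT (increasing processing time): D E C B A.
D: 0→2, due 23, tardiness 0
E: 2→7, due 10, tardiness 0
C: 7→17, due 26, tardiness 0
B: 17→28, due 11, tardiness 17
A: 28→41, due 15, tardiness 26
Maximum = 26.

26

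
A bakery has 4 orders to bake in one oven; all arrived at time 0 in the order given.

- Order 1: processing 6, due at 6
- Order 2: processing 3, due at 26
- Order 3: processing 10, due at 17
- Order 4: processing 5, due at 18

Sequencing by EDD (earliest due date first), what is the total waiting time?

43

EDD (increasing due date): Order 1 Order 3 Order 4 Order 2.
Order 1: waits 0, runs 0→6
Order 3: waits 6, runs 6→16
Order 4: waits 16, runs 16→21
Order 2: waits 21, runs 21→24
Sum = 0+6+16+21 = 43.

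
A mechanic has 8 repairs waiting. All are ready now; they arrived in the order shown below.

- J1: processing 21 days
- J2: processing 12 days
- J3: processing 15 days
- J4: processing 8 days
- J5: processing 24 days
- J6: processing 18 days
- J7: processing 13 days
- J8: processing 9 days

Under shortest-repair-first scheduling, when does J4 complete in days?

8

SPT (increasing processing time): J4 J8 J2 J7 J3 J6 J1 J5.
J4: 0→8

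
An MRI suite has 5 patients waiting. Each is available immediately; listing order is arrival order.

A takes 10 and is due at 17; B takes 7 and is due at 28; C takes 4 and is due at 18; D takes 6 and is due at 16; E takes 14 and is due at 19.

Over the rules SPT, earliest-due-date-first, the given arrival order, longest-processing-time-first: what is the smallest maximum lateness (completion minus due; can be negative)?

15

SPT (increasing processing time): C D B A E.
C: 0→4, due 18, lateness -14
D: 4→10, due 16, lateness -6
B: 10→17, due 28, lateness -11
A: 17→27, due 17, lateness 10
E: 27→41, due 19, lateness 22
Maximum = 22.
EDD (increasing due date): D A C E B.
D: 0→6, due 16, lateness -10
A: 6→16, due 17, lateness -1
C: 16→20, due 18, lateness 2
E: 20→34, due 19, lateness 15
B: 34→41, due 28, lateness 13
Maximum = 15.
FIFO (arrival order): A B C D E.
A: 0→10, due 17, lateness -7
B: 10→17, due 28, lateness -11
C: 17→21, due 18, lateness 3
D: 21→27, due 16, lateness 11
E: 27→41, due 19, lateness 22
Maximum = 22.
LPT (decreasing processing time): E A B D C.
E: 0→14, due 19, lateness -5
A: 14→24, due 17, lateness 7
B: 24→31, due 28, lateness 3
D: 31→37, due 16, lateness 21
C: 37→41, due 18, lateness 23
Maximum = 23.
SPT 22, EDD 15, FIFO 22, LPT 23 → minimum 15.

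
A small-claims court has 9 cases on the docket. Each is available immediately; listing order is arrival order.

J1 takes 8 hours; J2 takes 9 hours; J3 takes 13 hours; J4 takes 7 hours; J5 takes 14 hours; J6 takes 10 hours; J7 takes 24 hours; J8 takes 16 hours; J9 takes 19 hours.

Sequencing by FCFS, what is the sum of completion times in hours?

FIFO (arrival order): J1 J2 J3 J4 J5 J6 J7 J8 J9.
J1: 0→8
J2: 8→17
J3: 17→30
J4: 30→37
J5: 37→51
J6: 51→61
J7: 61→85
J8: 85→101
J9: 101→120
Sum = 8+17+30+37+51+61+85+101+120 = 510.

510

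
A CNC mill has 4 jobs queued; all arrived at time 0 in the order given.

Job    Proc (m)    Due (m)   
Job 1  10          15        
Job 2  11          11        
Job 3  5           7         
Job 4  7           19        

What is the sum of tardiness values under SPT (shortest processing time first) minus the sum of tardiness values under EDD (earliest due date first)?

-1

SPT (increasing processing time): Job 3 Job 4 Job 1 Job 2.
Job 3: 0→5, due 7, tardiness 0
Job 4: 5→12, due 19, tardiness 0
Job 1: 12→22, due 15, tardiness 7
Job 2: 22→33, due 11, tardiness 22
Sum = 0+0+7+22 = 29.
EDD (increasing due date): Job 3 Job 2 Job 1 Job 4.
Job 3: 0→5, due 7, tardiness 0
Job 2: 5→16, due 11, tardiness 5
Job 1: 16→26, due 15, tardiness 11
Job 4: 26→33, due 19, tardiness 14
Sum = 0+5+11+14 = 30.
Difference = 29 − 30 = -1.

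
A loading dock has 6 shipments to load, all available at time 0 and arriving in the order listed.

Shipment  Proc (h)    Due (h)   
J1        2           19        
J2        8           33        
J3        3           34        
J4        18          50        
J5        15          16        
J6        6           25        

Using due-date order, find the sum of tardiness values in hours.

EDD (increasing due date): J5 J1 J6 J2 J3 J4.
J5: 0→15, due 16, tardiness 0
J1: 15→17, due 19, tardiness 0
J6: 17→23, due 25, tardiness 0
J2: 23→31, due 33, tardiness 0
J3: 31→34, due 34, tardiness 0
J4: 34→52, due 50, tardiness 2
Sum = 0+0+0+0+0+2 = 2.

2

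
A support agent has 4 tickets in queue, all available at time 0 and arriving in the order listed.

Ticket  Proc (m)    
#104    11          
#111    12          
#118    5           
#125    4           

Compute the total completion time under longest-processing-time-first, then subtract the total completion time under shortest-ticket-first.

30

LPT (decreasing processing time): #111 #104 #118 #125.
#111: 0→12
#104: 12→23
#118: 23→28
#125: 28→32
Sum = 12+23+28+32 = 95.
SPT (increasing processing time): #125 #118 #104 #111.
#125: 0→4
#118: 4→9
#104: 9→20
#111: 20→32
Sum = 4+9+20+32 = 65.
Difference = 95 − 65 = 30.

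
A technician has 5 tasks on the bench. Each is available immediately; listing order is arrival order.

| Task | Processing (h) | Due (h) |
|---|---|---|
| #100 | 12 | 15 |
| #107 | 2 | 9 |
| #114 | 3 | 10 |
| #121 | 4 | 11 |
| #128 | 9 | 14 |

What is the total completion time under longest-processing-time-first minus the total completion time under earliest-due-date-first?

52

LPT (decreasing processing time): #100 #128 #121 #114 #107.
#100: 0→12
#128: 12→21
#121: 21→25
#114: 25→28
#107: 28→30
Sum = 12+21+25+28+30 = 116.
EDD (increasing due date): #107 #114 #121 #128 #100.
#107: 0→2
#114: 2→5
#121: 5→9
#128: 9→18
#100: 18→30
Sum = 2+5+9+18+30 = 64.
Difference = 116 − 64 = 52.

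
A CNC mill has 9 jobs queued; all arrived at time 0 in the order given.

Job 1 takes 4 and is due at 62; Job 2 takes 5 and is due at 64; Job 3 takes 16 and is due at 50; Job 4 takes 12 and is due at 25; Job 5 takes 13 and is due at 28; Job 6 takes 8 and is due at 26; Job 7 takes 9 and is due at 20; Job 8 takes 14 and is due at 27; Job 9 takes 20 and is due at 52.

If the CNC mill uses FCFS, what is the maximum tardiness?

FIFO (arrival order): Job 1 Job 2 Job 3 Job 4 Job 5 Job 6 Job 7 Job 8 Job 9.
Job 1: 0→4, due 62, tardiness 0
Job 2: 4→9, due 64, tardiness 0
Job 3: 9→25, due 50, tardiness 0
Job 4: 25→37, due 25, tardiness 12
Job 5: 37→50, due 28, tardiness 22
Job 6: 50→58, due 26, tardiness 32
Job 7: 58→67, due 20, tardiness 47
Job 8: 67→81, due 27, tardiness 54
Job 9: 81→101, due 52, tardiness 49
Maximum = 54.

54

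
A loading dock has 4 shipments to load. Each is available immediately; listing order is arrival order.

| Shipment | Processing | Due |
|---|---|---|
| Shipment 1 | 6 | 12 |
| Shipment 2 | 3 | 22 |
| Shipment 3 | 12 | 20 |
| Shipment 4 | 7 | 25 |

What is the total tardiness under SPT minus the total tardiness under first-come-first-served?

4

SPT (increasing processing time): Shipment 2 Shipment 1 Shipment 4 Shipment 3.
Shipment 2: 0→3, due 22, tardiness 0
Shipment 1: 3→9, due 12, tardiness 0
Shipment 4: 9→16, due 25, tardiness 0
Shipment 3: 16→28, due 20, tardiness 8
Sum = 0+0+0+8 = 8.
FIFO (arrival order): Shipment 1 Shipment 2 Shipment 3 Shipment 4.
Shipment 1: 0→6, due 12, tardiness 0
Shipment 2: 6→9, due 22, tardiness 0
Shipment 3: 9→21, due 20, tardiness 1
Shipment 4: 21→28, due 25, tardiness 3
Sum = 0+0+1+3 = 4.
Difference = 8 − 4 = 4.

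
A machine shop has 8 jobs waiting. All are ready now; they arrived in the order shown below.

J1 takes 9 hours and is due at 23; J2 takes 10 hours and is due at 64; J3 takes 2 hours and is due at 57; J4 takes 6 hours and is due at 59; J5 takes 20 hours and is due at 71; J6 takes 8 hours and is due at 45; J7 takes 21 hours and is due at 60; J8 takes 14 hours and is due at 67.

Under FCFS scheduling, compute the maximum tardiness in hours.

FIFO (arrival order): J1 J2 J3 J4 J5 J6 J7 J8.
J1: 0→9, due 23, tardiness 0
J2: 9→19, due 64, tardiness 0
J3: 19→21, due 57, tardiness 0
J4: 21→27, due 59, tardiness 0
J5: 27→47, due 71, tardiness 0
J6: 47→55, due 45, tardiness 10
J7: 55→76, due 60, tardiness 16
J8: 76→90, due 67, tardiness 23
Maximum = 23.

23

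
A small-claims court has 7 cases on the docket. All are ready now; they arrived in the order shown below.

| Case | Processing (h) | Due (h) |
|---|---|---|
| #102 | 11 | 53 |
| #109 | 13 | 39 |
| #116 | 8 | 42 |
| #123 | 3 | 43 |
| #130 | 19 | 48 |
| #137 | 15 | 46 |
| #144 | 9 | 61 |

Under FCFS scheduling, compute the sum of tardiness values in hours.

46

FIFO (arrival order): #102 #109 #116 #123 #130 #137 #144.
#102: 0→11, due 53, tardiness 0
#109: 11→24, due 39, tardiness 0
#116: 24→32, due 42, tardiness 0
#123: 32→35, due 43, tardiness 0
#130: 35→54, due 48, tardiness 6
#137: 54→69, due 46, tardiness 23
#144: 69→78, due 61, tardiness 17
Sum = 0+0+0+0+6+23+17 = 46.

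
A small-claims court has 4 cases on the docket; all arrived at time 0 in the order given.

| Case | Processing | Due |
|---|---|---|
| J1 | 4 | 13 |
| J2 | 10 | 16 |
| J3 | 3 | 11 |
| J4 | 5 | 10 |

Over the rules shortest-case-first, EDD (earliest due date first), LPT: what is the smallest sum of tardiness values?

SPT (increasing processing time): J3 J1 J4 J2.
J3: 0→3, due 11, tardiness 0
J1: 3→7, due 13, tardiness 0
J4: 7→12, due 10, tardiness 2
J2: 12→22, due 16, tardiness 6
Sum = 0+0+2+6 = 8.
EDD (increasing due date): J4 J3 J1 J2.
J4: 0→5, due 10, tardiness 0
J3: 5→8, due 11, tardiness 0
J1: 8→12, due 13, tardiness 0
J2: 12→22, due 16, tardiness 6
Sum = 0+0+0+6 = 6.
LPT (decreasing processing time): J2 J4 J1 J3.
J2: 0→10, due 16, tardiness 0
J4: 10→15, due 10, tardiness 5
J1: 15→19, due 13, tardiness 6
J3: 19→22, due 11, tardiness 11
Sum = 0+5+6+11 = 22.
SPT 8, EDD 6, LPT 22 → minimum 6.

6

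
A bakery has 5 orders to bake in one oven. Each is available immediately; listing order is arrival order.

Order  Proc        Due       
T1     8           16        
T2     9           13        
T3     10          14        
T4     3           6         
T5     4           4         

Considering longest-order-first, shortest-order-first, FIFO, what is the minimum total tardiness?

LPT (decreasing processing time): T3 T2 T1 T5 T4.
T3: 0→10, due 14, tardiness 0
T2: 10→19, due 13, tardiness 6
T1: 19→27, due 16, tardiness 11
T5: 27→31, due 4, tardiness 27
T4: 31→34, due 6, tardiness 28
Sum = 0+6+11+27+28 = 72.
SPT (increasing processing time): T4 T5 T1 T2 T3.
T4: 0→3, due 6, tardiness 0
T5: 3→7, due 4, tardiness 3
T1: 7→15, due 16, tardiness 0
T2: 15→24, due 13, tardiness 11
T3: 24→34, due 14, tardiness 20
Sum = 0+3+0+11+20 = 34.
FIFO (arrival order): T1 T2 T3 T4 T5.
T1: 0→8, due 16, tardiness 0
T2: 8→17, due 13, tardiness 4
T3: 17→27, due 14, tardiness 13
T4: 27→30, due 6, tardiness 24
T5: 30→34, due 4, tardiness 30
Sum = 0+4+13+24+30 = 71.
LPT 72, SPT 34, FIFO 71 → minimum 34.

34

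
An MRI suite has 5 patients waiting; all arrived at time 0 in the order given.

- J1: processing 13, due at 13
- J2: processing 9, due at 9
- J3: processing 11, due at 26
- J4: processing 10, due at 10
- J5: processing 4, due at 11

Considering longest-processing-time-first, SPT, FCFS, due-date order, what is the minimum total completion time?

121

LPT (decreasing processing time): J1 J3 J4 J2 J5.
J1: 0→13
J3: 13→24
J4: 24→34
J2: 34→43
J5: 43→47
Sum = 13+24+34+43+47 = 161.
SPT (increasing processing time): J5 J2 J4 J3 J1.
J5: 0→4
J2: 4→13
J4: 13→23
J3: 23→34
J1: 34→47
Sum = 4+13+23+34+47 = 121.
FIFO (arrival order): J1 J2 J3 J4 J5.
J1: 0→13
J2: 13→22
J3: 22→33
J4: 33→43
J5: 43→47
Sum = 13+22+33+43+47 = 158.
EDD (increasing due date): J2 J4 J5 J1 J3.
J2: 0→9
J4: 9→19
J5: 19→23
J1: 23→36
J3: 36→47
Sum = 9+19+23+36+47 = 134.
LPT 161, SPT 121, FIFO 158, EDD 134 → minimum 121.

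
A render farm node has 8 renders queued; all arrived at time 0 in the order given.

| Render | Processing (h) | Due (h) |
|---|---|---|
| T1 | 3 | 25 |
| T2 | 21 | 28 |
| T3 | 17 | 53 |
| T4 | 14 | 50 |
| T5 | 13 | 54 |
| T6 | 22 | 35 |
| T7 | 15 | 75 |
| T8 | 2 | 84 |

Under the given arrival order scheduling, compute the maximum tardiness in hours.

FIFO (arrival order): T1 T2 T3 T4 T5 T6 T7 T8.
T1: 0→3, due 25, tardiness 0
T2: 3→24, due 28, tardiness 0
T3: 24→41, due 53, tardiness 0
T4: 41→55, due 50, tardiness 5
T5: 55→68, due 54, tardiness 14
T6: 68→90, due 35, tardiness 55
T7: 90→105, due 75, tardiness 30
T8: 105→107, due 84, tardiness 23
Maximum = 55.

55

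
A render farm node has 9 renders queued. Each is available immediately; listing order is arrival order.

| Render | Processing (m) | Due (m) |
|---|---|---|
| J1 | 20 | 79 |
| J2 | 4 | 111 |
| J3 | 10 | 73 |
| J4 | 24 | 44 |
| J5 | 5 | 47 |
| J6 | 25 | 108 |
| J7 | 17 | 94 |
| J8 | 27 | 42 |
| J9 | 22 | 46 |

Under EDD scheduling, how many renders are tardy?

EDD (increasing due date): J8 J4 J9 J5 J3 J1 J7 J6 J2.
J8: 0→27, due 42, tardiness 0
J4: 27→51, due 44, tardiness 7
J9: 51→73, due 46, tardiness 27
J5: 73→78, due 47, tardiness 31
J3: 78→88, due 73, tardiness 15
J1: 88→108, due 79, tardiness 29
J7: 108→125, due 94, tardiness 31
J6: 125→150, due 108, tardiness 42
J2: 150→154, due 111, tardiness 43
Late renders: 8.

8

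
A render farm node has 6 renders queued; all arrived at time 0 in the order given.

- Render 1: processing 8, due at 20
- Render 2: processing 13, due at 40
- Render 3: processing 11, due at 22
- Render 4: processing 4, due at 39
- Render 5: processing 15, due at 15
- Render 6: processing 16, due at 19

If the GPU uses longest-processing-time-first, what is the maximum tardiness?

LPT (decreasing processing time): Render 6 Render 5 Render 2 Render 3 Render 1 Render 4.
Render 6: 0→16, due 19, tardiness 0
Render 5: 16→31, due 15, tardiness 16
Render 2: 31→44, due 40, tardiness 4
Render 3: 44→55, due 22, tardiness 33
Render 1: 55→63, due 20, tardiness 43
Render 4: 63→67, due 39, tardiness 28
Maximum = 43.

43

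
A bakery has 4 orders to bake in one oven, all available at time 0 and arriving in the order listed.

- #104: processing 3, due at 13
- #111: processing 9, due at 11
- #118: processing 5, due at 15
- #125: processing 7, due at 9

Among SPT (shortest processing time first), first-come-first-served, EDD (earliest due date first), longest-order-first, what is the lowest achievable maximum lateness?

9

SPT (increasing processing time): #104 #118 #125 #111.
#104: 0→3, due 13, lateness -10
#118: 3→8, due 15, lateness -7
#125: 8→15, due 9, lateness 6
#111: 15→24, due 11, lateness 13
Maximum = 13.
FIFO (arrival order): #104 #111 #118 #125.
#104: 0→3, due 13, lateness -10
#111: 3→12, due 11, lateness 1
#118: 12→17, due 15, lateness 2
#125: 17→24, due 9, lateness 15
Maximum = 15.
EDD (increasing due date): #125 #111 #104 #118.
#125: 0→7, due 9, lateness -2
#111: 7→16, due 11, lateness 5
#104: 16→19, due 13, lateness 6
#118: 19→24, due 15, lateness 9
Maximum = 9.
LPT (decreasing processing time): #111 #125 #118 #104.
#111: 0→9, due 11, lateness -2
#125: 9→16, due 9, lateness 7
#118: 16→21, due 15, lateness 6
#104: 21→24, due 13, lateness 11
Maximum = 11.
SPT 13, FIFO 15, EDD 9, LPT 11 → minimum 9.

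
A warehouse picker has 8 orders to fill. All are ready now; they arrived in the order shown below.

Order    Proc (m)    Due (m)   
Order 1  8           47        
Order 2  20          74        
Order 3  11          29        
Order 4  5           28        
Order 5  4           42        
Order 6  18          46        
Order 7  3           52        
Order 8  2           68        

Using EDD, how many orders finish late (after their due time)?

EDD (increasing due date): Order 4 Order 3 Order 5 Order 6 Order 1 Order 7 Order 8 Order 2.
Order 4: 0→5, due 28, tardiness 0
Order 3: 5→16, due 29, tardiness 0
Order 5: 16→20, due 42, tardiness 0
Order 6: 20→38, due 46, tardiness 0
Order 1: 38→46, due 47, tardiness 0
Order 7: 46→49, due 52, tardiness 0
Order 8: 49→51, due 68, tardiness 0
Order 2: 51→71, due 74, tardiness 0
Late orders: 0.

0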